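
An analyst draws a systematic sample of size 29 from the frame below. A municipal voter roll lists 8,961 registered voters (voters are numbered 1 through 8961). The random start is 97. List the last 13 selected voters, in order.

5041, 5350, 5659, 5968, 6277, 6586, 6895, 7204, 7513, 7822, 8131, 8440, 8749

k = N/n = 8961/29 = 309
17th selection = 97 + 16×309 = 5041
18th: 5041 + 309 = 5350
19th: 5350 + 309 = 5659
20th: 5659 + 309 = 5968
21st: 5968 + 309 = 6277
22nd: 6277 + 309 = 6586
23rd: 6586 + 309 = 6895
24th: 6895 + 309 = 7204
25th: 7204 + 309 = 7513
26th: 7513 + 309 = 7822
27th: 7822 + 309 = 8131
28th: 8131 + 309 = 8440
29th: 8440 + 309 = 8749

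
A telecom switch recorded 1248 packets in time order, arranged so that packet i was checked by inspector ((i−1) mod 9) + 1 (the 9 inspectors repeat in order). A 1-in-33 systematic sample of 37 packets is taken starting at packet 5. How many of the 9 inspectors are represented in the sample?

3

Consecutive selections differ by k = 33, so their inspector numbers differ by 33 mod 9 = 6.
gcd(33, 9) = 3, so the sample visits 9/3 = 3 distinct residues mod 9.
Start 5 is inspector 5; the inspectors hit are 2, 5, 8.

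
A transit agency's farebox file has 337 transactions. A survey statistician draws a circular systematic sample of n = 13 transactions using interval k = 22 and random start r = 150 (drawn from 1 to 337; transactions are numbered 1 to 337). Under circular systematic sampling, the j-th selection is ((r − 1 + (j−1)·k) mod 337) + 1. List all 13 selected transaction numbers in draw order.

Selection 1: 150
Selection 2: 150 + 22 = 172
Selection 3: 172 + 22 = 194
Selection 4: 194 + 22 = 216
Selection 5: 216 + 22 = 238
Selection 6: 238 + 22 = 260
Selection 7: 260 + 22 = 282
Selection 8: 282 + 22 = 304
Selection 9: 304 + 22 = 326
Selection 10: 326 + 22 = 348 → 348 − 337 = 11
Selection 11: 11 + 22 = 33
Selection 12: 33 + 22 = 55
Selection 13: 55 + 22 = 77

150, 172, 194, 216, 238, 260, 282, 304, 326, 11, 33, 55, 77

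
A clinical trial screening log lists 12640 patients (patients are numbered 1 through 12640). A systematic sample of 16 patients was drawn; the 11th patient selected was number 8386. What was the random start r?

k = 12640/16 = 790
r = 8386 − (11−1)×790 = 8386 − 7900 = 486

486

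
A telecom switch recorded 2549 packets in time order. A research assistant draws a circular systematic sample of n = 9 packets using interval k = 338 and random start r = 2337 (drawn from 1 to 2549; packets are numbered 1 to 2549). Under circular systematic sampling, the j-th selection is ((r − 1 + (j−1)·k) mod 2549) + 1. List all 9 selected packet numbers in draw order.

Selection 1: 2337
Selection 2: 2337 + 338 = 2675 → 2675 − 2549 = 126
Selection 3: 126 + 338 = 464
Selection 4: 464 + 338 = 802
Selection 5: 802 + 338 = 1140
Selection 6: 1140 + 338 = 1478
Selection 7: 1478 + 338 = 1816
Selection 8: 1816 + 338 = 2154
Selection 9: 2154 + 338 = 2492

2337, 126, 464, 802, 1140, 1478, 1816, 2154, 2492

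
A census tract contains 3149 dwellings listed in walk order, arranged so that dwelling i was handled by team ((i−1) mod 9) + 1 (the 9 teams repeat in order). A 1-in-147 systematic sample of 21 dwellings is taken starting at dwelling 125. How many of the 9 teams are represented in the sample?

3

Consecutive selections differ by k = 147, so their team numbers differ by 147 mod 9 = 3.
gcd(147, 9) = 3, so the sample visits 9/3 = 3 distinct residues mod 9.
Start 125 is team 8; the teams hit are 2, 5, 8.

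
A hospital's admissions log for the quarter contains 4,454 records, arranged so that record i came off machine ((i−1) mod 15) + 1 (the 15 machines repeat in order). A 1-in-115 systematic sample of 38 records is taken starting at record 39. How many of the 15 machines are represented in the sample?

3

Consecutive selections differ by k = 115, so their machine numbers differ by 115 mod 15 = 10.
gcd(115, 15) = 5, so the sample visits 15/5 = 3 distinct residues mod 15.
Start 39 is machine 9; the machines hit are 4, 9, 14.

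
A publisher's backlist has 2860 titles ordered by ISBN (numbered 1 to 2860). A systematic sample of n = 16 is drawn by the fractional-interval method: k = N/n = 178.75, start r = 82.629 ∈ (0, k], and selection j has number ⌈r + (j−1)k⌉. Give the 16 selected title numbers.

j=1: r + 0k = 82.629 → ⌈·⌉ = 83
j=2: r + 1k = 261.379 → ⌈·⌉ = 262
j=3: r + 2k = 440.129 → ⌈·⌉ = 441
j=4: r + 3k = 618.879 → ⌈·⌉ = 619
j=5: r + 4k = 797.629 → ⌈·⌉ = 798
j=6: r + 5k = 976.379 → ⌈·⌉ = 977
j=7: r + 6k = 1155.129 → ⌈·⌉ = 1156
j=8: r + 7k = 1333.879 → ⌈·⌉ = 1334
j=9: r + 8k = 1512.629 → ⌈·⌉ = 1513
j=10: r + 9k = 1691.379 → ⌈·⌉ = 1692
j=11: r + 10k = 1870.129 → ⌈·⌉ = 1871
j=12: r + 11k = 2048.879 → ⌈·⌉ = 2049
j=13: r + 12k = 2227.629 → ⌈·⌉ = 2228
j=14: r + 13k = 2406.379 → ⌈·⌉ = 2407
j=15: r + 14k = 2585.129 → ⌈·⌉ = 2586
j=16: r + 15k = 2763.879 → ⌈·⌉ = 2764

83, 262, 441, 619, 798, 977, 1156, 1334, 1513, 1692, 1871, 2049, 2228, 2407, 2586, 2764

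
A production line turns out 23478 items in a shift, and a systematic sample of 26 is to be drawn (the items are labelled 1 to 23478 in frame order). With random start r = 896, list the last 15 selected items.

k = N/n = 23478/26 = 903
12th selection = 896 + 11×903 = 10829
13th: 10829 + 903 = 11732
14th: 11732 + 903 = 12635
15th: 12635 + 903 = 13538
16th: 13538 + 903 = 14441
17th: 14441 + 903 = 15344
18th: 15344 + 903 = 16247
19th: 16247 + 903 = 17150
20th: 17150 + 903 = 18053
21st: 18053 + 903 = 18956
22nd: 18956 + 903 = 19859
23rd: 19859 + 903 = 20762
24th: 20762 + 903 = 21665
25th: 21665 + 903 = 22568
26th: 22568 + 903 = 23471

10829, 11732, 12635, 13538, 14441, 15344, 16247, 17150, 18053, 18956, 19859, 20762, 21665, 22568, 23471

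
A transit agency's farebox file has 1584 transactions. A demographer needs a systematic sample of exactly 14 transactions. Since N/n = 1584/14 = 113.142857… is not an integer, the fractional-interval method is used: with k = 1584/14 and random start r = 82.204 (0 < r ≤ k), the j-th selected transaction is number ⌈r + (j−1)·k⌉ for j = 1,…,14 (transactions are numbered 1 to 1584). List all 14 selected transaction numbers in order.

83, 196, 309, 422, 535, 648, 762, 875, 988, 1101, 1214, 1327, 1440, 1554

j=1: r + 0k = 82.204 → ⌈·⌉ = 83
j=2: r + 1k = 195.346857… → ⌈·⌉ = 196
j=3: r + 2k = 308.489714… → ⌈·⌉ = 309
j=4: r + 3k = 421.632571… → ⌈·⌉ = 422
j=5: r + 4k = 534.775428… → ⌈·⌉ = 535
j=6: r + 5k = 647.918285… → ⌈·⌉ = 648
j=7: r + 6k = 761.061142… → ⌈·⌉ = 762
j=8: r + 7k = 874.204 → ⌈·⌉ = 875
j=9: r + 8k = 987.346857… → ⌈·⌉ = 988
j=10: r + 9k = 1100.489714… → ⌈·⌉ = 1101
j=11: r + 10k = 1213.632571… → ⌈·⌉ = 1214
j=12: r + 11k = 1326.775428… → ⌈·⌉ = 1327
j=13: r + 12k = 1439.918285… → ⌈·⌉ = 1440
j=14: r + 13k = 1553.061142… → ⌈·⌉ = 1554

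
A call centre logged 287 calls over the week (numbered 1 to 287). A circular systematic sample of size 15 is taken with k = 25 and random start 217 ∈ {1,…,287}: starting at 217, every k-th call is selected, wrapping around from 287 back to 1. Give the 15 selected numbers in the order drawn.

217, 242, 267, 5, 30, 55, 80, 105, 130, 155, 180, 205, 230, 255, 280

Selection 1: 217
Selection 2: 217 + 25 = 242
Selection 3: 242 + 25 = 267
Selection 4: 267 + 25 = 292 → 292 − 287 = 5
Selection 5: 5 + 25 = 30
Selection 6: 30 + 25 = 55
Selection 7: 55 + 25 = 80
Selection 8: 80 + 25 = 105
Selection 9: 105 + 25 = 130
Selection 10: 130 + 25 = 155
Selection 11: 155 + 25 = 180
Selection 12: 180 + 25 = 205
Selection 13: 205 + 25 = 230
Selection 14: 230 + 25 = 255
Selection 15: 255 + 25 = 280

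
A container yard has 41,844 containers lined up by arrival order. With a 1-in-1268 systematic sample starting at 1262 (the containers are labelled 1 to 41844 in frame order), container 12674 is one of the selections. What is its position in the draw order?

k = 1268
position = (12674 − 1262)/1268 + 1 = 11412/1268 + 1 = 9 + 1 = 10

10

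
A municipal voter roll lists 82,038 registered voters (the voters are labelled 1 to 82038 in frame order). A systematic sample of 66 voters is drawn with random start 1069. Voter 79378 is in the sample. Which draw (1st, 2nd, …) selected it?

k = 82038/66 = 1243
position = (79378 − 1069)/1243 + 1 = 78309/1243 + 1 = 63 + 1 = 64

64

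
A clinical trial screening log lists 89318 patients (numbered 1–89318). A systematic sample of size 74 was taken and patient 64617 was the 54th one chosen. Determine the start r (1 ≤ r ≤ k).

k = 89318/74 = 1207
r = 64617 − (54−1)×1207 = 64617 − 63971 = 646

646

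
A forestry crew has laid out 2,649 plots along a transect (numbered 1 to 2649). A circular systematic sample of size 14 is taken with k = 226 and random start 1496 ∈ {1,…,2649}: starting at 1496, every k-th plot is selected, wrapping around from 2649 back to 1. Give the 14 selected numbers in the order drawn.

1496, 1722, 1948, 2174, 2400, 2626, 203, 429, 655, 881, 1107, 1333, 1559, 1785

Selection 1: 1496
Selection 2: 1496 + 226 = 1722
Selection 3: 1722 + 226 = 1948
Selection 4: 1948 + 226 = 2174
Selection 5: 2174 + 226 = 2400
Selection 6: 2400 + 226 = 2626
Selection 7: 2626 + 226 = 2852 → 2852 − 2649 = 203
Selection 8: 203 + 226 = 429
Selection 9: 429 + 226 = 655
Selection 10: 655 + 226 = 881
Selection 11: 881 + 226 = 1107
Selection 12: 1107 + 226 = 1333
Selection 13: 1333 + 226 = 1559
Selection 14: 1559 + 226 = 1785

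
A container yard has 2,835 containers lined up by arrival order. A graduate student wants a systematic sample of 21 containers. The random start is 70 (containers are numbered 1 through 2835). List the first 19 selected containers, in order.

70, 205, 340, 475, 610, 745, 880, 1015, 1150, 1285, 1420, 1555, 1690, 1825, 1960, 2095, 2230, 2365, 2500

k = N/n = 2835/21 = 135
container 1: 70
container 2: 70 + 135 = 205
container 3: 205 + 135 = 340
container 4: 340 + 135 = 475
container 5: 475 + 135 = 610
container 6: 610 + 135 = 745
container 7: 745 + 135 = 880
container 8: 880 + 135 = 1015
container 9: 1015 + 135 = 1150
container 10: 1150 + 135 = 1285
container 11: 1285 + 135 = 1420
container 12: 1420 + 135 = 1555
container 13: 1555 + 135 = 1690
container 14: 1690 + 135 = 1825
container 15: 1825 + 135 = 1960
container 16: 1960 + 135 = 2095
container 17: 2095 + 135 = 2230
container 18: 2230 + 135 = 2365
container 19: 2365 + 135 = 2500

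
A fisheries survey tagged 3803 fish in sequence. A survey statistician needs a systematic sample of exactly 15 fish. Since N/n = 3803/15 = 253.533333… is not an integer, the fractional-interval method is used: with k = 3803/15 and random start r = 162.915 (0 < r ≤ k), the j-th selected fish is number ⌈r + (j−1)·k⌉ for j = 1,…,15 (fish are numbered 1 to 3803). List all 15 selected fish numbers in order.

163, 417, 670, 924, 1178, 1431, 1685, 1938, 2192, 2445, 2699, 2952, 3206, 3459, 3713

j=1: r + 0k = 162.915 → ⌈·⌉ = 163
j=2: r + 1k = 416.448333… → ⌈·⌉ = 417
j=3: r + 2k = 669.981666… → ⌈·⌉ = 670
j=4: r + 3k = 923.515 → ⌈·⌉ = 924
j=5: r + 4k = 1177.048333… → ⌈·⌉ = 1178
j=6: r + 5k = 1430.581666… → ⌈·⌉ = 1431
j=7: r + 6k = 1684.115 → ⌈·⌉ = 1685
j=8: r + 7k = 1937.648333… → ⌈·⌉ = 1938
j=9: r + 8k = 2191.181666… → ⌈·⌉ = 2192
j=10: r + 9k = 2444.715 → ⌈·⌉ = 2445
j=11: r + 10k = 2698.248333… → ⌈·⌉ = 2699
j=12: r + 11k = 2951.781666… → ⌈·⌉ = 2952
j=13: r + 12k = 3205.315 → ⌈·⌉ = 3206
j=14: r + 13k = 3458.848333… → ⌈·⌉ = 3459
j=15: r + 14k = 3712.381666… → ⌈·⌉ = 3713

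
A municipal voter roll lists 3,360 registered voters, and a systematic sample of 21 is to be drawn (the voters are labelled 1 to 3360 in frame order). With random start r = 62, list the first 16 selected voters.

k = N/n = 3360/21 = 160
voter 1: 62
voter 2: 62 + 160 = 222
voter 3: 222 + 160 = 382
voter 4: 382 + 160 = 542
voter 5: 542 + 160 = 702
voter 6: 702 + 160 = 862
voter 7: 862 + 160 = 1022
voter 8: 1022 + 160 = 1182
voter 9: 1182 + 160 = 1342
voter 10: 1342 + 160 = 1502
voter 11: 1502 + 160 = 1662
voter 12: 1662 + 160 = 1822
voter 13: 1822 + 160 = 1982
voter 14: 1982 + 160 = 2142
voter 15: 2142 + 160 = 2302
voter 16: 2302 + 160 = 2462

62, 222, 382, 542, 702, 862, 1022, 1182, 1342, 1502, 1662, 1822, 1982, 2142, 2302, 2462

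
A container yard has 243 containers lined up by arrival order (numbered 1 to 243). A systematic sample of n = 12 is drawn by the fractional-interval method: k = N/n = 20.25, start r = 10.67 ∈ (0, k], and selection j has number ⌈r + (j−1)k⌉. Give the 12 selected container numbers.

j=1: r + 0k = 10.67 → ⌈·⌉ = 11
j=2: r + 1k = 30.92 → ⌈·⌉ = 31
j=3: r + 2k = 51.17 → ⌈·⌉ = 52
j=4: r + 3k = 71.42 → ⌈·⌉ = 72
j=5: r + 4k = 91.67 → ⌈·⌉ = 92
j=6: r + 5k = 111.92 → ⌈·⌉ = 112
j=7: r + 6k = 132.17 → ⌈·⌉ = 133
j=8: r + 7k = 152.42 → ⌈·⌉ = 153
j=9: r + 8k = 172.67 → ⌈·⌉ = 173
j=10: r + 9k = 192.92 → ⌈·⌉ = 193
j=11: r + 10k = 213.17 → ⌈·⌉ = 214
j=12: r + 11k = 233.42 → ⌈·⌉ = 234

11, 31, 52, 72, 92, 112, 133, 153, 173, 193, 214, 234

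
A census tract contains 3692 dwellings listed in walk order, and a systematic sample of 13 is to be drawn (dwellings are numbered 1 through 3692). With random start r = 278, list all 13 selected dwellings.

k = N/n = 3692/13 = 284
dwelling 1: 278
dwelling 2: 278 + 284 = 562
dwelling 3: 562 + 284 = 846
dwelling 4: 846 + 284 = 1130
dwelling 5: 1130 + 284 = 1414
dwelling 6: 1414 + 284 = 1698
dwelling 7: 1698 + 284 = 1982
dwelling 8: 1982 + 284 = 2266
dwelling 9: 2266 + 284 = 2550
dwelling 10: 2550 + 284 = 2834
dwelling 11: 2834 + 284 = 3118
dwelling 12: 3118 + 284 = 3402
dwelling 13: 3402 + 284 = 3686

278, 562, 846, 1130, 1414, 1698, 1982, 2266, 2550, 2834, 3118, 3402, 3686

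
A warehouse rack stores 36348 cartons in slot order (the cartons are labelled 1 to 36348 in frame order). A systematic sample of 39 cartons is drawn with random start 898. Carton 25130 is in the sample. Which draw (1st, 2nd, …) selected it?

k = 36348/39 = 932
position = (25130 − 898)/932 + 1 = 24232/932 + 1 = 26 + 1 = 27

27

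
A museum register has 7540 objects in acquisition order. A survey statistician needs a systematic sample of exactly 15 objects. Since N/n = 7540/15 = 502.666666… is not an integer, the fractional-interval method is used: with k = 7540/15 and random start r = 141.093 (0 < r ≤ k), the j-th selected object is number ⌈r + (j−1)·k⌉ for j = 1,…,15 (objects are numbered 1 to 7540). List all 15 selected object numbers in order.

j=1: r + 0k = 141.093 → ⌈·⌉ = 142
j=2: r + 1k = 643.759666… → ⌈·⌉ = 644
j=3: r + 2k = 1146.426333… → ⌈·⌉ = 1147
j=4: r + 3k = 1649.093 → ⌈·⌉ = 1650
j=5: r + 4k = 2151.759666… → ⌈·⌉ = 2152
j=6: r + 5k = 2654.426333… → ⌈·⌉ = 2655
j=7: r + 6k = 3157.093 → ⌈·⌉ = 3158
j=8: r + 7k = 3659.759666… → ⌈·⌉ = 3660
j=9: r + 8k = 4162.426333… → ⌈·⌉ = 4163
j=10: r + 9k = 4665.093 → ⌈·⌉ = 4666
j=11: r + 10k = 5167.759666… → ⌈·⌉ = 5168
j=12: r + 11k = 5670.426333… → ⌈·⌉ = 5671
j=13: r + 12k = 6173.093 → ⌈·⌉ = 6174
j=14: r + 13k = 6675.759666… → ⌈·⌉ = 6676
j=15: r + 14k = 7178.426333… → ⌈·⌉ = 7179

142, 644, 1147, 1650, 2152, 2655, 3158, 3660, 4163, 4666, 5168, 5671, 6174, 6676, 7179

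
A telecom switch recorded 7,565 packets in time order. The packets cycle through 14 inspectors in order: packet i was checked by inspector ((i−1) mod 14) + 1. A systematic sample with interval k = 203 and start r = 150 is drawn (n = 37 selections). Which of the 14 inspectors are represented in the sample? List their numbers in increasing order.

3, 10

Consecutive selections differ by k = 203, so their inspector numbers differ by 203 mod 14 = 7.
gcd(203, 14) = 7, so the sample visits 14/7 = 2 distinct residues mod 14.
Start 150 is inspector 10; the inspectors hit are 3, 10.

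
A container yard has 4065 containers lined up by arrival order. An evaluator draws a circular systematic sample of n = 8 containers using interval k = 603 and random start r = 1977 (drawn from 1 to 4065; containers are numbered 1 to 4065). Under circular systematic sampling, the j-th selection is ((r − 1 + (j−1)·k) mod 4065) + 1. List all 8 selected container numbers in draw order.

1977, 2580, 3183, 3786, 324, 927, 1530, 2133

Selection 1: 1977
Selection 2: 1977 + 603 = 2580
Selection 3: 2580 + 603 = 3183
Selection 4: 3183 + 603 = 3786
Selection 5: 3786 + 603 = 4389 → 4389 − 4065 = 324
Selection 6: 324 + 603 = 927
Selection 7: 927 + 603 = 1530
Selection 8: 1530 + 603 = 2133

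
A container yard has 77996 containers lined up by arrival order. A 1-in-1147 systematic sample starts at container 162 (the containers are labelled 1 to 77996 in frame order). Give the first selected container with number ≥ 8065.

8191

k = 1147
Steps past start: ⌈(8065 − 162)/1147⌉ = ⌈7903/1147⌉ = 7
Selected container: 162 + 7×1147 = 8191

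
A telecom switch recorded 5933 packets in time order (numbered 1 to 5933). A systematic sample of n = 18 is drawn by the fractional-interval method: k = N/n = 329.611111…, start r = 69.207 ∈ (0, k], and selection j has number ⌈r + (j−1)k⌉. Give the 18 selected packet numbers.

70, 399, 729, 1059, 1388, 1718, 2047, 2377, 2707, 3036, 3366, 3695, 4025, 4355, 4684, 5014, 5343, 5673

j=1: r + 0k = 69.207 → ⌈·⌉ = 70
j=2: r + 1k = 398.818111… → ⌈·⌉ = 399
j=3: r + 2k = 728.429222… → ⌈·⌉ = 729
j=4: r + 3k = 1058.040333… → ⌈·⌉ = 1059
j=5: r + 4k = 1387.651444… → ⌈·⌉ = 1388
j=6: r + 5k = 1717.262555… → ⌈·⌉ = 1718
j=7: r + 6k = 2046.873666… → ⌈·⌉ = 2047
j=8: r + 7k = 2376.484777… → ⌈·⌉ = 2377
j=9: r + 8k = 2706.095888… → ⌈·⌉ = 2707
j=10: r + 9k = 3035.707 → ⌈·⌉ = 3036
j=11: r + 10k = 3365.318111… → ⌈·⌉ = 3366
j=12: r + 11k = 3694.929222… → ⌈·⌉ = 3695
j=13: r + 12k = 4024.540333… → ⌈·⌉ = 4025
j=14: r + 13k = 4354.151444… → ⌈·⌉ = 4355
j=15: r + 14k = 4683.762555… → ⌈·⌉ = 4684
j=16: r + 15k = 5013.373666… → ⌈·⌉ = 5014
j=17: r + 16k = 5342.984777… → ⌈·⌉ = 5343
j=18: r + 17k = 5672.595888… → ⌈·⌉ = 5673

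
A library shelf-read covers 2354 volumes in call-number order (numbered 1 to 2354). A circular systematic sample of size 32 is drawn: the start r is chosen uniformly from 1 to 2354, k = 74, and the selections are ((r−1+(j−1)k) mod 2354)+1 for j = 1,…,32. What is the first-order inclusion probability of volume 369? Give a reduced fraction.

For each position j, as r ranges over 1…2354 the j-th selection hits every volume exactly once, so volume 369 is selected for exactly 32 of the 2354 starts.
Inclusion probability = 32/2354 = 16/1177.

16/1177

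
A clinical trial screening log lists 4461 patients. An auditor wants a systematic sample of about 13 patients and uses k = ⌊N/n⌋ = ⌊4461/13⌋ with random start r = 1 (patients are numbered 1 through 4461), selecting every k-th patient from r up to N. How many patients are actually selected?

14

k = ⌊4461/13⌋ = 343
Achieved size = ⌊(4461 − 1)/343⌋ + 1 = ⌊4460/343⌋ + 1 = 13 + 1 = 14
(last selection: 1 + 13×343 = 4460 ≤ 4461; next would be 4803 > 4461)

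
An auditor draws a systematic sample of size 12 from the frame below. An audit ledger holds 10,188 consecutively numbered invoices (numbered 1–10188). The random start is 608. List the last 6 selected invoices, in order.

5702, 6551, 7400, 8249, 9098, 9947

k = N/n = 10188/12 = 849
7th selection = 608 + 6×849 = 5702
8th: 5702 + 849 = 6551
9th: 6551 + 849 = 7400
10th: 7400 + 849 = 8249
11th: 8249 + 849 = 9098
12th: 9098 + 849 = 9947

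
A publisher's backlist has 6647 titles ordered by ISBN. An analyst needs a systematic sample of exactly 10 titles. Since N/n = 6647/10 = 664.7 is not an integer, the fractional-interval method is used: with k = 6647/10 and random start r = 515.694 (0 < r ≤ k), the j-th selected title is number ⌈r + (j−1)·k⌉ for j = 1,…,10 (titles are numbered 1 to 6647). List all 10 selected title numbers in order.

j=1: r + 0k = 515.694 → ⌈·⌉ = 516
j=2: r + 1k = 1180.394 → ⌈·⌉ = 1181
j=3: r + 2k = 1845.094 → ⌈·⌉ = 1846
j=4: r + 3k = 2509.794 → ⌈·⌉ = 2510
j=5: r + 4k = 3174.494 → ⌈·⌉ = 3175
j=6: r + 5k = 3839.194 → ⌈·⌉ = 3840
j=7: r + 6k = 4503.894 → ⌈·⌉ = 4504
j=8: r + 7k = 5168.594 → ⌈·⌉ = 5169
j=9: r + 8k = 5833.294 → ⌈·⌉ = 5834
j=10: r + 9k = 6497.994 → ⌈·⌉ = 6498

516, 1181, 1846, 2510, 3175, 3840, 4504, 5169, 5834, 6498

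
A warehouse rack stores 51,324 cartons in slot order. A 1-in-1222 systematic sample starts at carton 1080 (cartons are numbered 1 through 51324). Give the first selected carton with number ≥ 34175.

k = 1222
Steps past start: ⌈(34175 − 1080)/1222⌉ = ⌈33095/1222⌉ = 28
Selected carton: 1080 + 28×1222 = 35296

35296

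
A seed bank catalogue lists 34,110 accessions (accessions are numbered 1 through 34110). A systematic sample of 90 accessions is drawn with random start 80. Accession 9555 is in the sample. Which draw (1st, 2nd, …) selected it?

k = 34110/90 = 379
position = (9555 − 80)/379 + 1 = 9475/379 + 1 = 25 + 1 = 26

26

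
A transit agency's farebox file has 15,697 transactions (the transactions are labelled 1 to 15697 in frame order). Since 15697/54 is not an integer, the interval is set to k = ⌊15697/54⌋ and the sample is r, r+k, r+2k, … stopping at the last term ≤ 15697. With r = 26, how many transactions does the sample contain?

55

k = ⌊15697/54⌋ = 290
Achieved size = ⌊(15697 − 26)/290⌋ + 1 = ⌊15671/290⌋ + 1 = 54 + 1 = 55
(last selection: 26 + 54×290 = 15686 ≤ 15697; next would be 15976 > 15697)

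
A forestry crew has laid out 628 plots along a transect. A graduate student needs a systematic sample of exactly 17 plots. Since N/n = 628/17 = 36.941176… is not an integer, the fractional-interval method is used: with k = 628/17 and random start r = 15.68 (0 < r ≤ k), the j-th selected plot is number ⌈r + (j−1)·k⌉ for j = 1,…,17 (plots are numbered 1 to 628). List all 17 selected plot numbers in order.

j=1: r + 0k = 15.68 → ⌈·⌉ = 16
j=2: r + 1k = 52.621176… → ⌈·⌉ = 53
j=3: r + 2k = 89.562352… → ⌈·⌉ = 90
j=4: r + 3k = 126.503529… → ⌈·⌉ = 127
j=5: r + 4k = 163.444705… → ⌈·⌉ = 164
j=6: r + 5k = 200.385882… → ⌈·⌉ = 201
j=7: r + 6k = 237.327058… → ⌈·⌉ = 238
j=8: r + 7k = 274.268235… → ⌈·⌉ = 275
j=9: r + 8k = 311.209411… → ⌈·⌉ = 312
j=10: r + 9k = 348.150588… → ⌈·⌉ = 349
j=11: r + 10k = 385.091764… → ⌈·⌉ = 386
j=12: r + 11k = 422.032941… → ⌈·⌉ = 423
j=13: r + 12k = 458.974117… → ⌈·⌉ = 459
j=14: r + 13k = 495.915294… → ⌈·⌉ = 496
j=15: r + 14k = 532.856470… → ⌈·⌉ = 533
j=16: r + 15k = 569.797647… → ⌈·⌉ = 570
j=17: r + 16k = 606.738823… → ⌈·⌉ = 607

16, 53, 90, 127, 164, 201, 238, 275, 312, 349, 386, 423, 459, 496, 533, 570, 607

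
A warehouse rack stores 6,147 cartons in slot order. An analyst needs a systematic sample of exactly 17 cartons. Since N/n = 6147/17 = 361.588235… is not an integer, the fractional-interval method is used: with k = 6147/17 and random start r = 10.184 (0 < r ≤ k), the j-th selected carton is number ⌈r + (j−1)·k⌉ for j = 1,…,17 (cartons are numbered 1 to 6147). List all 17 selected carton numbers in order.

11, 372, 734, 1095, 1457, 1819, 2180, 2542, 2903, 3265, 3627, 3988, 4350, 4711, 5073, 5435, 5796

j=1: r + 0k = 10.184 → ⌈·⌉ = 11
j=2: r + 1k = 371.772235… → ⌈·⌉ = 372
j=3: r + 2k = 733.360470… → ⌈·⌉ = 734
j=4: r + 3k = 1094.948705… → ⌈·⌉ = 1095
j=5: r + 4k = 1456.536941… → ⌈·⌉ = 1457
j=6: r + 5k = 1818.125176… → ⌈·⌉ = 1819
j=7: r + 6k = 2179.713411… → ⌈·⌉ = 2180
j=8: r + 7k = 2541.301647… → ⌈·⌉ = 2542
j=9: r + 8k = 2902.889882… → ⌈·⌉ = 2903
j=10: r + 9k = 3264.478117… → ⌈·⌉ = 3265
j=11: r + 10k = 3626.066352… → ⌈·⌉ = 3627
j=12: r + 11k = 3987.654588… → ⌈·⌉ = 3988
j=13: r + 12k = 4349.242823… → ⌈·⌉ = 4350
j=14: r + 13k = 4710.831058… → ⌈·⌉ = 4711
j=15: r + 14k = 5072.419294… → ⌈·⌉ = 5073
j=16: r + 15k = 5434.007529… → ⌈·⌉ = 5435
j=17: r + 16k = 5795.595764… → ⌈·⌉ = 5796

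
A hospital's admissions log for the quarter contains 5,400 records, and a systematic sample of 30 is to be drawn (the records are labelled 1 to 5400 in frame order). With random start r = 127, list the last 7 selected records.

k = N/n = 5400/30 = 180
24th selection = 127 + 23×180 = 4267
25th: 4267 + 180 = 4447
26th: 4447 + 180 = 4627
27th: 4627 + 180 = 4807
28th: 4807 + 180 = 4987
29th: 4987 + 180 = 5167
30th: 5167 + 180 = 5347

4267, 4447, 4627, 4807, 4987, 5167, 5347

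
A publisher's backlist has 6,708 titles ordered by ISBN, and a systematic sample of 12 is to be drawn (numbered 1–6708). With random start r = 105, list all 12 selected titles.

k = N/n = 6708/12 = 559
title 1: 105
title 2: 105 + 559 = 664
title 3: 664 + 559 = 1223
title 4: 1223 + 559 = 1782
title 5: 1782 + 559 = 2341
title 6: 2341 + 559 = 2900
title 7: 2900 + 559 = 3459
title 8: 3459 + 559 = 4018
title 9: 4018 + 559 = 4577
title 10: 4577 + 559 = 5136
title 11: 5136 + 559 = 5695
title 12: 5695 + 559 = 6254

105, 664, 1223, 1782, 2341, 2900, 3459, 4018, 4577, 5136, 5695, 6254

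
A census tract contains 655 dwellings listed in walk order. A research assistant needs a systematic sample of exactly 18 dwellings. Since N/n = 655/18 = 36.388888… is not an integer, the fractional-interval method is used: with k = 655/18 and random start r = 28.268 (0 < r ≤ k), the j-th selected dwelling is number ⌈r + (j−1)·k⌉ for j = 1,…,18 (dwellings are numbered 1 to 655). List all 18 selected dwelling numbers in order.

29, 65, 102, 138, 174, 211, 247, 283, 320, 356, 393, 429, 465, 502, 538, 575, 611, 647

j=1: r + 0k = 28.268 → ⌈·⌉ = 29
j=2: r + 1k = 64.656888… → ⌈·⌉ = 65
j=3: r + 2k = 101.045777… → ⌈·⌉ = 102
j=4: r + 3k = 137.434666… → ⌈·⌉ = 138
j=5: r + 4k = 173.823555… → ⌈·⌉ = 174
j=6: r + 5k = 210.212444… → ⌈·⌉ = 211
j=7: r + 6k = 246.601333… → ⌈·⌉ = 247
j=8: r + 7k = 282.990222… → ⌈·⌉ = 283
j=9: r + 8k = 319.379111… → ⌈·⌉ = 320
j=10: r + 9k = 355.768 → ⌈·⌉ = 356
j=11: r + 10k = 392.156888… → ⌈·⌉ = 393
j=12: r + 11k = 428.545777… → ⌈·⌉ = 429
j=13: r + 12k = 464.934666… → ⌈·⌉ = 465
j=14: r + 13k = 501.323555… → ⌈·⌉ = 502
j=15: r + 14k = 537.712444… → ⌈·⌉ = 538
j=16: r + 15k = 574.101333… → ⌈·⌉ = 575
j=17: r + 16k = 610.490222… → ⌈·⌉ = 611
j=18: r + 17k = 646.879111… → ⌈·⌉ = 647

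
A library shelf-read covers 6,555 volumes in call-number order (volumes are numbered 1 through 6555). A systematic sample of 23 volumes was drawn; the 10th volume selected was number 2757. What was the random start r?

k = 6555/23 = 285
r = 2757 − (10−1)×285 = 2757 − 2565 = 192

192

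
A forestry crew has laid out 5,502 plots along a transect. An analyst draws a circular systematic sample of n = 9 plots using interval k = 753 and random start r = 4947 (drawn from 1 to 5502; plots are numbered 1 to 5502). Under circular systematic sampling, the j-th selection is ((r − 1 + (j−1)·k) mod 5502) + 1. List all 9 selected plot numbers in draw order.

4947, 198, 951, 1704, 2457, 3210, 3963, 4716, 5469

Selection 1: 4947
Selection 2: 4947 + 753 = 5700 → 5700 − 5502 = 198
Selection 3: 198 + 753 = 951
Selection 4: 951 + 753 = 1704
Selection 5: 1704 + 753 = 2457
Selection 6: 2457 + 753 = 3210
Selection 7: 3210 + 753 = 3963
Selection 8: 3963 + 753 = 4716
Selection 9: 4716 + 753 = 5469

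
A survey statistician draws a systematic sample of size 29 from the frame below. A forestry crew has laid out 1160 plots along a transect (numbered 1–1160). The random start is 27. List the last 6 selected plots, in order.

947, 987, 1027, 1067, 1107, 1147

k = N/n = 1160/29 = 40
24th selection = 27 + 23×40 = 947
25th: 947 + 40 = 987
26th: 987 + 40 = 1027
27th: 1027 + 40 = 1067
28th: 1067 + 40 = 1107
29th: 1107 + 40 = 1147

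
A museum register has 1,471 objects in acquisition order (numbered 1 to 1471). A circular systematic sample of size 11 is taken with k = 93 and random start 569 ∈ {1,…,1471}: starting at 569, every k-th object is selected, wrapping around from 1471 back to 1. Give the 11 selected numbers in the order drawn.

Selection 1: 569
Selection 2: 569 + 93 = 662
Selection 3: 662 + 93 = 755
Selection 4: 755 + 93 = 848
Selection 5: 848 + 93 = 941
Selection 6: 941 + 93 = 1034
Selection 7: 1034 + 93 = 1127
Selection 8: 1127 + 93 = 1220
Selection 9: 1220 + 93 = 1313
Selection 10: 1313 + 93 = 1406
Selection 11: 1406 + 93 = 1499 → 1499 − 1471 = 28

569, 662, 755, 848, 941, 1034, 1127, 1220, 1313, 1406, 28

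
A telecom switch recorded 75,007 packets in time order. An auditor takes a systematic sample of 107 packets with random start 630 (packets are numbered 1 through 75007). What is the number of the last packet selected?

k = 75007/107 = 701
107th selection = r + (107−1)·k = 630 + 106×701 = 630 + 74306 = 74936

74936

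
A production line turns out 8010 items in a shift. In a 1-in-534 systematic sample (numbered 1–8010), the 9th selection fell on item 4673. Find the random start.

401

k = 534
r = 4673 − (9−1)×534 = 4673 − 4272 = 401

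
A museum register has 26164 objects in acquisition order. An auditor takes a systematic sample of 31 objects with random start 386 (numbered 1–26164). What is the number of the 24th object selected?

19798

k = 26164/31 = 844
24th selection = r + (24−1)·k = 386 + 23×844 = 386 + 19412 = 19798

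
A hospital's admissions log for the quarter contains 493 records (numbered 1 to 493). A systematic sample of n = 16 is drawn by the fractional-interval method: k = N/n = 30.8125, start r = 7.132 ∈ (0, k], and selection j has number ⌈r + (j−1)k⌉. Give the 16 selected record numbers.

8, 38, 69, 100, 131, 162, 193, 223, 254, 285, 316, 347, 377, 408, 439, 470

j=1: r + 0k = 7.132 → ⌈·⌉ = 8
j=2: r + 1k = 37.9445 → ⌈·⌉ = 38
j=3: r + 2k = 68.757 → ⌈·⌉ = 69
j=4: r + 3k = 99.5695 → ⌈·⌉ = 100
j=5: r + 4k = 130.382 → ⌈·⌉ = 131
j=6: r + 5k = 161.1945 → ⌈·⌉ = 162
j=7: r + 6k = 192.007 → ⌈·⌉ = 193
j=8: r + 7k = 222.8195 → ⌈·⌉ = 223
j=9: r + 8k = 253.632 → ⌈·⌉ = 254
j=10: r + 9k = 284.4445 → ⌈·⌉ = 285
j=11: r + 10k = 315.257 → ⌈·⌉ = 316
j=12: r + 11k = 346.0695 → ⌈·⌉ = 347
j=13: r + 12k = 376.882 → ⌈·⌉ = 377
j=14: r + 13k = 407.6945 → ⌈·⌉ = 408
j=15: r + 14k = 438.507 → ⌈·⌉ = 439
j=16: r + 15k = 469.3195 → ⌈·⌉ = 470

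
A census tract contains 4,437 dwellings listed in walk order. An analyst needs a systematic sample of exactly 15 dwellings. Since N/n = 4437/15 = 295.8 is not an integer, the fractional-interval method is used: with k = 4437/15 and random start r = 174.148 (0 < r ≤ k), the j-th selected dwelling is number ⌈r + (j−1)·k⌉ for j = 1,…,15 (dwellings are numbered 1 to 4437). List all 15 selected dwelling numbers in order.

j=1: r + 0k = 174.148 → ⌈·⌉ = 175
j=2: r + 1k = 469.948 → ⌈·⌉ = 470
j=3: r + 2k = 765.748 → ⌈·⌉ = 766
j=4: r + 3k = 1061.548 → ⌈·⌉ = 1062
j=5: r + 4k = 1357.348 → ⌈·⌉ = 1358
j=6: r + 5k = 1653.148 → ⌈·⌉ = 1654
j=7: r + 6k = 1948.948 → ⌈·⌉ = 1949
j=8: r + 7k = 2244.748 → ⌈·⌉ = 2245
j=9: r + 8k = 2540.548 → ⌈·⌉ = 2541
j=10: r + 9k = 2836.348 → ⌈·⌉ = 2837
j=11: r + 10k = 3132.148 → ⌈·⌉ = 3133
j=12: r + 11k = 3427.948 → ⌈·⌉ = 3428
j=13: r + 12k = 3723.748 → ⌈·⌉ = 3724
j=14: r + 13k = 4019.548 → ⌈·⌉ = 4020
j=15: r + 14k = 4315.348 → ⌈·⌉ = 4316

175, 470, 766, 1062, 1358, 1654, 1949, 2245, 2541, 2837, 3133, 3428, 3724, 4020, 4316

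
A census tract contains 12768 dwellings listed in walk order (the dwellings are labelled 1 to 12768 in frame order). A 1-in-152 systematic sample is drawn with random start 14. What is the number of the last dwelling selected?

12630

k = 152
84th selection = r + (84−1)·k = 14 + 83×152 = 14 + 12616 = 12630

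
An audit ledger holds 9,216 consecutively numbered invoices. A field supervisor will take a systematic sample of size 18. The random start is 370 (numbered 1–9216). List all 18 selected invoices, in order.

k = N/n = 9216/18 = 512
invoice 1: 370
invoice 2: 370 + 512 = 882
invoice 3: 882 + 512 = 1394
invoice 4: 1394 + 512 = 1906
invoice 5: 1906 + 512 = 2418
invoice 6: 2418 + 512 = 2930
invoice 7: 2930 + 512 = 3442
invoice 8: 3442 + 512 = 3954
invoice 9: 3954 + 512 = 4466
invoice 10: 4466 + 512 = 4978
invoice 11: 4978 + 512 = 5490
invoice 12: 5490 + 512 = 6002
invoice 13: 6002 + 512 = 6514
invoice 14: 6514 + 512 = 7026
invoice 15: 7026 + 512 = 7538
invoice 16: 7538 + 512 = 8050
invoice 17: 8050 + 512 = 8562
invoice 18: 8562 + 512 = 9074

370, 882, 1394, 1906, 2418, 2930, 3442, 3954, 4466, 4978, 5490, 6002, 6514, 7026, 7538, 8050, 8562, 9074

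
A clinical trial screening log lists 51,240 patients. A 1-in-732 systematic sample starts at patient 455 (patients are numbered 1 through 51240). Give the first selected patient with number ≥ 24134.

24611

k = 732
Steps past start: ⌈(24134 − 455)/732⌉ = ⌈23679/732⌉ = 33
Selected patient: 455 + 33×732 = 24611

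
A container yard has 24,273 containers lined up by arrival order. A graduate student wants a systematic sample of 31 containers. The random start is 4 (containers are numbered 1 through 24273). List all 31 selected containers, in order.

k = N/n = 24273/31 = 783
container 1: 4
container 2: 4 + 783 = 787
container 3: 787 + 783 = 1570
container 4: 1570 + 783 = 2353
container 5: 2353 + 783 = 3136
container 6: 3136 + 783 = 3919
container 7: 3919 + 783 = 4702
container 8: 4702 + 783 = 5485
container 9: 5485 + 783 = 6268
container 10: 6268 + 783 = 7051
container 11: 7051 + 783 = 7834
container 12: 7834 + 783 = 8617
container 13: 8617 + 783 = 9400
container 14: 9400 + 783 = 10183
container 15: 10183 + 783 = 10966
container 16: 10966 + 783 = 11749
container 17: 11749 + 783 = 12532
container 18: 12532 + 783 = 13315
container 19: 13315 + 783 = 14098
container 20: 14098 + 783 = 14881
container 21: 14881 + 783 = 15664
container 22: 15664 + 783 = 16447
container 23: 16447 + 783 = 17230
container 24: 17230 + 783 = 18013
container 25: 18013 + 783 = 18796
container 26: 18796 + 783 = 19579
container 27: 19579 + 783 = 20362
container 28: 20362 + 783 = 21145
container 29: 21145 + 783 = 21928
container 30: 21928 + 783 = 22711
container 31: 22711 + 783 = 23494

4, 787, 1570, 2353, 3136, 3919, 4702, 5485, 6268, 7051, 7834, 8617, 9400, 10183, 10966, 11749, 12532, 13315, 14098, 14881, 15664, 16447, 17230, 18013, 18796, 19579, 20362, 21145, 21928, 22711, 23494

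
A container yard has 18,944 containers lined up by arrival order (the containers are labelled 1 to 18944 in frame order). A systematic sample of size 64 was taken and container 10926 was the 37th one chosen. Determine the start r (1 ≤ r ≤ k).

270

k = 18944/64 = 296
r = 10926 − (37−1)×296 = 10926 − 10656 = 270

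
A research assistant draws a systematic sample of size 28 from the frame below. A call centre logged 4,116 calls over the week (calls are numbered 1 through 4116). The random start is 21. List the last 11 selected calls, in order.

k = N/n = 4116/28 = 147
18th selection = 21 + 17×147 = 2520
19th: 2520 + 147 = 2667
20th: 2667 + 147 = 2814
21st: 2814 + 147 = 2961
22nd: 2961 + 147 = 3108
23rd: 3108 + 147 = 3255
24th: 3255 + 147 = 3402
25th: 3402 + 147 = 3549
26th: 3549 + 147 = 3696
27th: 3696 + 147 = 3843
28th: 3843 + 147 = 3990

2520, 2667, 2814, 2961, 3108, 3255, 3402, 3549, 3696, 3843, 3990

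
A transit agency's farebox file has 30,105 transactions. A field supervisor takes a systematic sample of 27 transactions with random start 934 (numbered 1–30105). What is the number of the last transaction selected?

k = 30105/27 = 1115
27th selection = r + (27−1)·k = 934 + 26×1115 = 934 + 28990 = 29924

29924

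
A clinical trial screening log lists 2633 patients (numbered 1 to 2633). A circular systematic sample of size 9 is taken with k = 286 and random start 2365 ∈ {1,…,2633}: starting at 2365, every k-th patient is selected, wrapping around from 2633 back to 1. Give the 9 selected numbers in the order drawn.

Selection 1: 2365
Selection 2: 2365 + 286 = 2651 → 2651 − 2633 = 18
Selection 3: 18 + 286 = 304
Selection 4: 304 + 286 = 590
Selection 5: 590 + 286 = 876
Selection 6: 876 + 286 = 1162
Selection 7: 1162 + 286 = 1448
Selection 8: 1448 + 286 = 1734
Selection 9: 1734 + 286 = 2020

2365, 18, 304, 590, 876, 1162, 1448, 1734, 2020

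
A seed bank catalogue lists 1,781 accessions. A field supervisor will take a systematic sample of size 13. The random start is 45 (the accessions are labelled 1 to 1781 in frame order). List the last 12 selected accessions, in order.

182, 319, 456, 593, 730, 867, 1004, 1141, 1278, 1415, 1552, 1689

k = N/n = 1781/13 = 137
2nd selection = 45 + 1×137 = 182
3rd: 182 + 137 = 319
4th: 319 + 137 = 456
5th: 456 + 137 = 593
6th: 593 + 137 = 730
7th: 730 + 137 = 867
8th: 867 + 137 = 1004
9th: 1004 + 137 = 1141
10th: 1141 + 137 = 1278
11th: 1278 + 137 = 1415
12th: 1415 + 137 = 1552
13th: 1552 + 137 = 1689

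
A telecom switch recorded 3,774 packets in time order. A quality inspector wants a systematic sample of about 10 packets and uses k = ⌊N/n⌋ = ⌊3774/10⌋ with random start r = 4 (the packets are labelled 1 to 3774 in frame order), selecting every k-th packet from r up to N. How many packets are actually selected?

k = ⌊3774/10⌋ = 377
Achieved size = ⌊(3774 − 4)/377⌋ + 1 = ⌊3770/377⌋ + 1 = 10 + 1 = 11
(last selection: 4 + 10×377 = 3774 ≤ 3774; next would be 4151 > 3774)

11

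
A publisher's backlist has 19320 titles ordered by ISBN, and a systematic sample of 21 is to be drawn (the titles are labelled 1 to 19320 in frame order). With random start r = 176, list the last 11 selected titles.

9376, 10296, 11216, 12136, 13056, 13976, 14896, 15816, 16736, 17656, 18576

k = N/n = 19320/21 = 920
11th selection = 176 + 10×920 = 9376
12th: 9376 + 920 = 10296
13th: 10296 + 920 = 11216
14th: 11216 + 920 = 12136
15th: 12136 + 920 = 13056
16th: 13056 + 920 = 13976
17th: 13976 + 920 = 14896
18th: 14896 + 920 = 15816
19th: 15816 + 920 = 16736
20th: 16736 + 920 = 17656
21st: 17656 + 920 = 18576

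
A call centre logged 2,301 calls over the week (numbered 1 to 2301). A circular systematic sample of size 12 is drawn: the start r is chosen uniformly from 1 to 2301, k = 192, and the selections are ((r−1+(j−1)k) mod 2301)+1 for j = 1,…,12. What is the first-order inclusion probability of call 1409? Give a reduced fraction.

For each position j, as r ranges over 1…2301 the j-th selection hits every call exactly once, so call 1409 is selected for exactly 12 of the 2301 starts.
Inclusion probability = 12/2301 = 4/767.

4/767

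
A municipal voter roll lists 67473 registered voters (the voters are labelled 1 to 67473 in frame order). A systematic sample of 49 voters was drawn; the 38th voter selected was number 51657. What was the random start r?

k = 67473/49 = 1377
r = 51657 − (38−1)×1377 = 51657 − 50949 = 708

708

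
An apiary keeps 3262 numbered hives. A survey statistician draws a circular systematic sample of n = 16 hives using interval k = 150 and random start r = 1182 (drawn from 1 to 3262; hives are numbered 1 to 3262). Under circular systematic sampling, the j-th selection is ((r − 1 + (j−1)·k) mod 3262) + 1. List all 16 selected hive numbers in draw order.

1182, 1332, 1482, 1632, 1782, 1932, 2082, 2232, 2382, 2532, 2682, 2832, 2982, 3132, 20, 170

Selection 1: 1182
Selection 2: 1182 + 150 = 1332
Selection 3: 1332 + 150 = 1482
Selection 4: 1482 + 150 = 1632
Selection 5: 1632 + 150 = 1782
Selection 6: 1782 + 150 = 1932
Selection 7: 1932 + 150 = 2082
Selection 8: 2082 + 150 = 2232
Selection 9: 2232 + 150 = 2382
Selection 10: 2382 + 150 = 2532
Selection 11: 2532 + 150 = 2682
Selection 12: 2682 + 150 = 2832
Selection 13: 2832 + 150 = 2982
Selection 14: 2982 + 150 = 3132
Selection 15: 3132 + 150 = 3282 → 3282 − 3262 = 20
Selection 16: 20 + 150 = 170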